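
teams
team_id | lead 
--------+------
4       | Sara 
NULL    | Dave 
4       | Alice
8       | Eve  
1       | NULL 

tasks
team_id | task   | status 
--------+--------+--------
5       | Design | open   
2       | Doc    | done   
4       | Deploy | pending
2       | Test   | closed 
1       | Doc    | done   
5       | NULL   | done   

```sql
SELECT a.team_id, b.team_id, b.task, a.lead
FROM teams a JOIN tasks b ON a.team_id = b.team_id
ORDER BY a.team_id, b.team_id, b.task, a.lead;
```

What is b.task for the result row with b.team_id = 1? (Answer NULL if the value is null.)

INNER JOIN keeps only pairs where the ON condition holds.
Matching on a.team_id = b.team_id. A NULL in a compared column never satisfies the condition.
- team_id=4: 1 matching b row(s), so 1 row(s) emitted.
- team_id=NULL: no matching b row, dropped.
- team_id=4: 1 matching b row(s), so 1 row(s) emitted.
- team_id=8: no matching b row, dropped.
- team_id=1: 1 matching b row(s), so 1 row(s) emitted.

Doc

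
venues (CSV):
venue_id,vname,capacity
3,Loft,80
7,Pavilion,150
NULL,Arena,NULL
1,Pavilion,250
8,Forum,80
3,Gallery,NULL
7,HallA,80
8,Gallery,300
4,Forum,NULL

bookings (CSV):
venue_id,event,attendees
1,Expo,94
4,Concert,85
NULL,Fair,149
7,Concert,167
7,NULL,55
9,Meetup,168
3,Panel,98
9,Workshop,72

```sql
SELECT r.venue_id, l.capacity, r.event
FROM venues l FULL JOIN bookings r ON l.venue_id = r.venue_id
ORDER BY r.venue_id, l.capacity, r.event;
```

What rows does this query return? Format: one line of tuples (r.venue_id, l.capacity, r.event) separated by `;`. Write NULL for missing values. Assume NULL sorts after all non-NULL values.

FULL OUTER JOIN keeps every row from both sides; unmatched rows get NULL for the other side's columns.
Matching on l.venue_id = r.venue_id. A NULL in a compared column never satisfies the condition.
- l (venue_id=3) pairs with 1 row(s) of r.
- l (venue_id=7) pairs with 2 row(s) of r.
- l (venue_id=NULL) has no partner → padded with NULL.
- l (venue_id=1) pairs with 1 row(s) of r.
- l (venue_id=8) has no partner → padded with NULL.
- l (venue_id=3) pairs with 1 row(s) of r.
- l (venue_id=7) pairs with 2 row(s) of r.
- l (venue_id=8) has no partner → padded with NULL.
- l (venue_id=4) pairs with 1 row(s) of r.
- 3 r row(s) had no l match → kept, l columns NULL.

(1, 250, Expo); (3, 80, Panel); (3, NULL, Panel); (4, NULL, Concert); (7, 80, Concert); (7, 80, NULL); (7, 150, Concert); (7, 150, NULL); (9, NULL, Meetup); (9, NULL, Workshop); (NULL, 80, NULL); (NULL, 300, NULL); (NULL, NULL, Fair); (NULL, NULL, NULL)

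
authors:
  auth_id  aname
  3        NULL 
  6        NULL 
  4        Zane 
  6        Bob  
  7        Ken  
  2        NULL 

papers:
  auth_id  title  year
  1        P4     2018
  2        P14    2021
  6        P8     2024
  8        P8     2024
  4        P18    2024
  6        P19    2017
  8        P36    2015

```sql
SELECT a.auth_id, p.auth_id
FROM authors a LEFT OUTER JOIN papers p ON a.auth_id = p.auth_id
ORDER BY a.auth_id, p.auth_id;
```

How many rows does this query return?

8

LEFT JOIN keeps every row from `authors`; unmatched rows get NULL for `papers`'s columns.
Matching on a.auth_id = p.auth_id.
- a row (auth_id=3): no match → kept, p columns NULL.
- a row (auth_id=6): matches 2 p row(s) → 2 output row(s).
- a row (auth_id=4): matches 1 p row(s) → 1 output row(s).
- a row (auth_id=6): matches 2 p row(s) → 2 output row(s).
- a row (auth_id=7): no match → kept, p columns NULL.
- a row (auth_id=2): matches 1 p row(s) → 1 output row(s).
Total: 6 matched + 2 padded = 8 rows.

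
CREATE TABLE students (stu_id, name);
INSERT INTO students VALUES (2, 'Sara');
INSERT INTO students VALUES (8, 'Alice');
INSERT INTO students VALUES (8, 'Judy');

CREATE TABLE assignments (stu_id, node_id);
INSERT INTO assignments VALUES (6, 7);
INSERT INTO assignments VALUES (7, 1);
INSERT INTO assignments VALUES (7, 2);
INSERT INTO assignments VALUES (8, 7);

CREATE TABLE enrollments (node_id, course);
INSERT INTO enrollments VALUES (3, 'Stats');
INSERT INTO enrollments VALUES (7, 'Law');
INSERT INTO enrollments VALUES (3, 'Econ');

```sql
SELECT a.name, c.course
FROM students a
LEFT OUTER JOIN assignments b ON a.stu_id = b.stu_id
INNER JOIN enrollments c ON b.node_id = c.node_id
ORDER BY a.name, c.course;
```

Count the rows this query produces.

2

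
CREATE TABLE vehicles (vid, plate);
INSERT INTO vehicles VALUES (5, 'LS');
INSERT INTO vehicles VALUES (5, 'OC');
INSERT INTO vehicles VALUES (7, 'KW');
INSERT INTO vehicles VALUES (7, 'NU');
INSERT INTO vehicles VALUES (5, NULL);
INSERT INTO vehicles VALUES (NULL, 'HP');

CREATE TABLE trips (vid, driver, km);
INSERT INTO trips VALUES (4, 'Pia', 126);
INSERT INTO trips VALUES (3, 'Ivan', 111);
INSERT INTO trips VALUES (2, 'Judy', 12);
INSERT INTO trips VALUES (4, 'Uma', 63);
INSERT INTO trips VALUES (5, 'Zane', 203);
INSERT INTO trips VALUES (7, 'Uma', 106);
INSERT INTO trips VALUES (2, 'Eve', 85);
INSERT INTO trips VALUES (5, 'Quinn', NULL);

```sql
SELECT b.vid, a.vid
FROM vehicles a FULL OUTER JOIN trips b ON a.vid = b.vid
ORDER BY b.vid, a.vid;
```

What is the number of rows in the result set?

14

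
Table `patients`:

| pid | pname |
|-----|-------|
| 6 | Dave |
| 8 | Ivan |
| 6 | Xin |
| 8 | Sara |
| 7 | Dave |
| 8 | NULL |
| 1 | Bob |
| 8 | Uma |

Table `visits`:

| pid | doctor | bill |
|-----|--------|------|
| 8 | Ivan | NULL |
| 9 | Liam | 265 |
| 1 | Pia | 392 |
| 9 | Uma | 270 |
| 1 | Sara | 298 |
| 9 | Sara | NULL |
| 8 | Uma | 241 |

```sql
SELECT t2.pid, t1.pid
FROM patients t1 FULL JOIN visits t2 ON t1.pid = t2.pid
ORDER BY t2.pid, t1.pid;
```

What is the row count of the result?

16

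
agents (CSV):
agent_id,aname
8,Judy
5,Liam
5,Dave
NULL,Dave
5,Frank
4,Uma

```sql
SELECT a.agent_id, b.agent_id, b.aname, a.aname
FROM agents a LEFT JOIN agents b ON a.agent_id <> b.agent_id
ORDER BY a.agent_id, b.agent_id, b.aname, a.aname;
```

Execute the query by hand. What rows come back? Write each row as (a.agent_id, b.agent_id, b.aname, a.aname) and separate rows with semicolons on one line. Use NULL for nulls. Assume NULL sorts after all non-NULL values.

(4, 5, Dave, Uma); (4, 5, Frank, Uma); (4, 5, Liam, Uma); (4, 8, Judy, Uma); (5, 4, Uma, Dave); (5, 4, Uma, Frank); (5, 4, Uma, Liam); (5, 8, Judy, Dave); (5, 8, Judy, Frank); (5, 8, Judy, Liam); (8, 4, Uma, Judy); (8, 5, Dave, Judy); (8, 5, Frank, Judy); (8, 5, Liam, Judy); (NULL, NULL, NULL, Dave)

LEFT JOIN keeps every row from `agents a`; unmatched rows get NULL for `agents b`'s columns.
Matching on a.agent_id <> b.agent_id. A NULL in a compared column never satisfies the condition.
Matched pairs: 14; unmatched a rows kept: 1.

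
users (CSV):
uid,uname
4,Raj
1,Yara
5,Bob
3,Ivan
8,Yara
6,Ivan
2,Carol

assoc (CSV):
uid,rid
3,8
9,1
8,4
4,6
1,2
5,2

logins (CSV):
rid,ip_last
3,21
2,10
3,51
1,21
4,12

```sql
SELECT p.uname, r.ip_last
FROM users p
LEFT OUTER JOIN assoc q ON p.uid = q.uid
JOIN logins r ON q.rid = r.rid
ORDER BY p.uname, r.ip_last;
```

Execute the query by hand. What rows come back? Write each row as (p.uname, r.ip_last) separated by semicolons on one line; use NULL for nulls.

Joins associate left-to-right: users LEFT JOIN assoc on uid gives 7 intermediate row(s).
Then INNER JOIN `logins r` on rid: keep only rows whose q.rid appears in r.

(Bob, 10); (Yara, 10); (Yara, 12)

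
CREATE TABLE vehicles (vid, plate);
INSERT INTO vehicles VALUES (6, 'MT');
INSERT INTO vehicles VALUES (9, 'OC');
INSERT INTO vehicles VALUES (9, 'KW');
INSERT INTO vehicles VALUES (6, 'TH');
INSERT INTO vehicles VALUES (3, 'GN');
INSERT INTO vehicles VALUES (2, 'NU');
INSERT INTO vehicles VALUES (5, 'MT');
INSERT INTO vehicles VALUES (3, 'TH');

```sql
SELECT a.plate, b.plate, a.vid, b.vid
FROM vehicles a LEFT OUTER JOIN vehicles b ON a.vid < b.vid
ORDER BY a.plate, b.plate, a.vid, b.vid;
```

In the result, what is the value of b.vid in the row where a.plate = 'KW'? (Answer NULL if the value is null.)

LEFT JOIN keeps every row from `vehicles a`; unmatched rows get NULL for `vehicles b`'s columns.
Matching on a.vid < b.vid.
Matched pairs: 25; unmatched a rows kept: 2.

NULL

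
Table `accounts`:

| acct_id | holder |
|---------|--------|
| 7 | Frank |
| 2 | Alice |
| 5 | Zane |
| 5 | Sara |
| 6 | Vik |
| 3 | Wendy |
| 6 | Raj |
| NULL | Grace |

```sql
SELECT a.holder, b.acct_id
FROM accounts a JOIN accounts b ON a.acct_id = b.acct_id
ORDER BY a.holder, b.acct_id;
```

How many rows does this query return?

INNER JOIN keeps only pairs where the ON condition holds.
Matching on a.acct_id = b.acct_id. A NULL in a compared column never satisfies the condition.
- a row (acct_id=7): matches 1 b row(s) → 1 output row(s).
- a row (acct_id=2): matches 1 b row(s) → 1 output row(s).
- a row (acct_id=5): matches 2 b row(s) → 2 output row(s).
- a row (acct_id=5): matches 2 b row(s) → 2 output row(s).
- a row (acct_id=6): matches 2 b row(s) → 2 output row(s).
- a row (acct_id=3): matches 1 b row(s) → 1 output row(s).
- a row (acct_id=6): matches 2 b row(s) → 2 output row(s).
- a row (acct_id=NULL): no match → dropped.
Total: 11 rows.

11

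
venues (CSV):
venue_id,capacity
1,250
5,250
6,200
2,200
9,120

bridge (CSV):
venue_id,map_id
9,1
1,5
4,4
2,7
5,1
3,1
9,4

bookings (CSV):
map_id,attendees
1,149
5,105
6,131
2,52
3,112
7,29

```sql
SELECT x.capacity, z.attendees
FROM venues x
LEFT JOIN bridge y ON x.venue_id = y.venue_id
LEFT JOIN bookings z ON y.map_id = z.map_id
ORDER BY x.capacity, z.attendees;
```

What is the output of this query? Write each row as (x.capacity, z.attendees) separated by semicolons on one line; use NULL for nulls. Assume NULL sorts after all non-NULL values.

(120, 149); (120, NULL); (200, 29); (200, NULL); (250, 105); (250, 149)

Evaluate left to right. First `venues x LEFT JOIN bridge y` on venue_id: 6 row(s).
Then LEFT JOIN `bookings z` on map_id: each of those 6 rows is kept; rows whose y.map_id has no match in z get NULL for z's columns.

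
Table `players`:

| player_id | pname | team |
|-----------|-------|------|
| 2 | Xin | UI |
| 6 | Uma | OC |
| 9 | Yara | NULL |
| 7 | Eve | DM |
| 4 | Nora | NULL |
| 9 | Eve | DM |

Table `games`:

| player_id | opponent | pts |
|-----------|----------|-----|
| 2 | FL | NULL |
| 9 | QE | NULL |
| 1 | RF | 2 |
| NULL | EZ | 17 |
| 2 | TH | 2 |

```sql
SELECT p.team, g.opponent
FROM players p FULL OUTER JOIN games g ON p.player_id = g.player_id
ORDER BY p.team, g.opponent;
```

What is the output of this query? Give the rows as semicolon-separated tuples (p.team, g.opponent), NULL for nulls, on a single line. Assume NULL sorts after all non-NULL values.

FULL OUTER JOIN keeps every row from both sides; unmatched rows get NULL for the other side's columns.
Matching on p.player_id = g.player_id. A NULL in a compared column never satisfies the condition.
Matched pairs: 4; unmatched p rows kept: 3; unmatched g rows kept: 2.

(DM, QE); (DM, NULL); (OC, NULL); (UI, FL); (UI, TH); (NULL, EZ); (NULL, QE); (NULL, RF); (NULL, NULL)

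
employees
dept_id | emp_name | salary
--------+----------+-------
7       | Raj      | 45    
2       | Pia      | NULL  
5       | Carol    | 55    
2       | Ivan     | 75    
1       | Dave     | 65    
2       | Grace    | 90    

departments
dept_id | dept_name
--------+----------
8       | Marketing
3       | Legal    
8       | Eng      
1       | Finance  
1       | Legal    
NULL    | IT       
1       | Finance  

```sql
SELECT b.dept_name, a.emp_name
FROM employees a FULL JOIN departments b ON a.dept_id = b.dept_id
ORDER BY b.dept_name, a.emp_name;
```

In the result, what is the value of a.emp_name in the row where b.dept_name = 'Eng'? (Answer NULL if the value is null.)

NULL

FULL OUTER JOIN keeps every row from both sides; unmatched rows get NULL for the other side's columns.
Matching on a.dept_id = b.dept_id. A NULL in a compared column never satisfies the condition.
- a (dept_id=7) has no partner → padded with NULL.
- a (dept_id=2) has no partner → padded with NULL.
- a (dept_id=5) has no partner → padded with NULL.
- a (dept_id=2) has no partner → padded with NULL.
- a (dept_id=1) pairs with 3 row(s) of b.
- a (dept_id=2) has no partner → padded with NULL.
- 4 b row(s) had no a match → kept, a columns NULL.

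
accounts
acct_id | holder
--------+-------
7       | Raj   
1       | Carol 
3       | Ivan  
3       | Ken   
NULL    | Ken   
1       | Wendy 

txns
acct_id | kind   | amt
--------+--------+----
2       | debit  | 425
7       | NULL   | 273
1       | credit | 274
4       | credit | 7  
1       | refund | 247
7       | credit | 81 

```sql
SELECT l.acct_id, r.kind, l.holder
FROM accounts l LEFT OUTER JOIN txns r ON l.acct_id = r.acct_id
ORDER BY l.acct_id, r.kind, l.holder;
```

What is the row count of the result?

LEFT JOIN keeps every row from `accounts`; unmatched rows get NULL for `txns`'s columns.
Matching on l.acct_id = r.acct_id. A NULL in a compared column never satisfies the condition.
- l[0] acct_id=7 → 2 match(es) in r → 2 row(s).
- l[1] acct_id=1 → 2 match(es) in r → 2 row(s).
- l[2] acct_id=3 → no match; kept with NULLs on the r side.
- l[3] acct_id=3 → no match; kept with NULLs on the r side.
- l[4] acct_id=NULL → no match; kept with NULLs on the r side.
- l[5] acct_id=1 → 2 match(es) in r → 2 row(s).
Total: 6 matched + 3 padded = 9 rows.

9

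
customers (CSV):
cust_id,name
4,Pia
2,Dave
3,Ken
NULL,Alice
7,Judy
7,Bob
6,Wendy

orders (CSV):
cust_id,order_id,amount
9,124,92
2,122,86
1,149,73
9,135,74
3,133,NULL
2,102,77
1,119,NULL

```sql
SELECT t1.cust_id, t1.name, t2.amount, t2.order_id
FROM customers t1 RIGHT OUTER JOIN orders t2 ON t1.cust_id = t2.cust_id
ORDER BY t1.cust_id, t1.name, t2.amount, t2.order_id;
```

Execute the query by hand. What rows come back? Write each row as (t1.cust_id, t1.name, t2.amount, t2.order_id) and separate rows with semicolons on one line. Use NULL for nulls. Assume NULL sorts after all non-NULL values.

(2, Dave, 77, 102); (2, Dave, 86, 122); (3, Ken, NULL, 133); (NULL, NULL, 73, 149); (NULL, NULL, 74, 135); (NULL, NULL, 92, 124); (NULL, NULL, NULL, 119)

RIGHT JOIN keeps every row from `orders`; unmatched rows get NULL for `customers`'s columns.
Matching on t1.cust_id = t2.cust_id. A NULL in a compared column never satisfies the condition.
- t1 row (cust_id=4): no match.
- t1 row (cust_id=2): matches 2 t2 row(s) → 2 output row(s).
- t1 row (cust_id=3): matches 1 t2 row(s) → 1 output row(s).
- t1 row (cust_id=NULL): no match.
- t1 row (cust_id=7): no match.
- t1 row (cust_id=7): no match.
- t1 row (cust_id=6): no match.
- plus 4 unmatched t2 row(s), each kept with NULL t1 columns.
After projecting and ordering:
t1.cust_id | t1.name | t2.amount | t2.order_id
2 | Dave | 77 | 102
2 | Dave | 86 | 122
3 | Ken | NULL | 133
NULL | NULL | 73 | 149
NULL | NULL | 74 | 135
NULL | NULL | 92 | 124
NULL | NULL | NULL | 119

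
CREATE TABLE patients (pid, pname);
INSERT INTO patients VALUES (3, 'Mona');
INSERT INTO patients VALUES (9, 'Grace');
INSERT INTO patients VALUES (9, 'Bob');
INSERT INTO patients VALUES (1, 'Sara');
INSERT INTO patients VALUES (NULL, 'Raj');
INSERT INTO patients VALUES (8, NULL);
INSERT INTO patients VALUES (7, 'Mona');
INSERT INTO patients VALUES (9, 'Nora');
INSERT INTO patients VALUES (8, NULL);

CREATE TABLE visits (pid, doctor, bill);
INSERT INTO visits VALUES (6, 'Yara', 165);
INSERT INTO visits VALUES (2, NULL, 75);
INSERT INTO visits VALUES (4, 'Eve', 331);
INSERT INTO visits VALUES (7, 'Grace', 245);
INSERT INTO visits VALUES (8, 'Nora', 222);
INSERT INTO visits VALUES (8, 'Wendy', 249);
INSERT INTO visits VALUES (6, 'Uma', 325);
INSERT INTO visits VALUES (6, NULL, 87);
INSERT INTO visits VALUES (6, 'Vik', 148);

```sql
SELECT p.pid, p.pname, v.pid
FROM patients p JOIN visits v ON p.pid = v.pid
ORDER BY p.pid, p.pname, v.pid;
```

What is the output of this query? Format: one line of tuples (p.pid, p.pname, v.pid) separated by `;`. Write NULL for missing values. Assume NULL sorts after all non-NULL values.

INNER JOIN keeps only pairs where the ON condition holds.
Matching on p.pid = v.pid. A NULL in a compared column never satisfies the condition.
- p row (pid=3): no match → dropped.
- p row (pid=9): no match → dropped.
- p row (pid=9): no match → dropped.
- p row (pid=1): no match → dropped.
- p row (pid=NULL): no match → dropped.
- p row (pid=8): matches 2 v row(s) → 2 output row(s).
- p row (pid=7): matches 1 v row(s) → 1 output row(s).
- p row (pid=9): no match → dropped.
- p row (pid=8): matches 2 v row(s) → 2 output row(s).
After projecting and ordering:
p.pid | p.pname | v.pid
7 | Mona | 7
8 | NULL | 8
8 | NULL | 8
8 | NULL | 8
8 | NULL | 8

(7, Mona, 7); (8, NULL, 8); (8, NULL, 8); (8, NULL, 8); (8, NULL, 8)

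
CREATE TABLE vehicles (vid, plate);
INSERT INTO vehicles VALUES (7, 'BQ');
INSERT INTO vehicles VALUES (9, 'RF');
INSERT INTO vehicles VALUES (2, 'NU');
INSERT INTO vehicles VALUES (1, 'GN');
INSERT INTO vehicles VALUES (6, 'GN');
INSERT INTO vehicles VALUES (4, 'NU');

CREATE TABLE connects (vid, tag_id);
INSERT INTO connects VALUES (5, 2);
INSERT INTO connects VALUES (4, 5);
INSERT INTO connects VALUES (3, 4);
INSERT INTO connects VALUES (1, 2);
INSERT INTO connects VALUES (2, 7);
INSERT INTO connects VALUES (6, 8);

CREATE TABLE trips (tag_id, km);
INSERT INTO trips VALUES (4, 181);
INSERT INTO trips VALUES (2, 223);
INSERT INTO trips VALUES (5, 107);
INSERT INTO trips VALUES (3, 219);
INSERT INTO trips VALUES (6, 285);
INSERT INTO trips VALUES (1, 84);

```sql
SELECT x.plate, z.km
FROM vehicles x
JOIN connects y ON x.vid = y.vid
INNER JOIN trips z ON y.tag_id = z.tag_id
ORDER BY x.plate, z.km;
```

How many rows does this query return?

2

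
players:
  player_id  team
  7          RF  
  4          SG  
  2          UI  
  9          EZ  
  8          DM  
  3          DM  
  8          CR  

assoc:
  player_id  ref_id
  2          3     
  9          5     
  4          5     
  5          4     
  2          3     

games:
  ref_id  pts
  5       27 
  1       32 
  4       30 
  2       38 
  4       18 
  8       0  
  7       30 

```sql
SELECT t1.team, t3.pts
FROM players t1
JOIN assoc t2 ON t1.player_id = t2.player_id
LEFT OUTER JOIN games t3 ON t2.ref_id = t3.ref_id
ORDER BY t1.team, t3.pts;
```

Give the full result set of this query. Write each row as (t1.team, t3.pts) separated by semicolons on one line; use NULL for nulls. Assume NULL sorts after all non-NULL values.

Evaluate left to right. First `players t1 INNER JOIN assoc t2` on player_id: 4 row(s).
Then LEFT JOIN `games t3` on ref_id: each of those 4 rows is kept; rows whose t2.ref_id has no match in t3 get NULL for t3's columns.

(EZ, 27); (SG, 27); (UI, NULL); (UI, NULL)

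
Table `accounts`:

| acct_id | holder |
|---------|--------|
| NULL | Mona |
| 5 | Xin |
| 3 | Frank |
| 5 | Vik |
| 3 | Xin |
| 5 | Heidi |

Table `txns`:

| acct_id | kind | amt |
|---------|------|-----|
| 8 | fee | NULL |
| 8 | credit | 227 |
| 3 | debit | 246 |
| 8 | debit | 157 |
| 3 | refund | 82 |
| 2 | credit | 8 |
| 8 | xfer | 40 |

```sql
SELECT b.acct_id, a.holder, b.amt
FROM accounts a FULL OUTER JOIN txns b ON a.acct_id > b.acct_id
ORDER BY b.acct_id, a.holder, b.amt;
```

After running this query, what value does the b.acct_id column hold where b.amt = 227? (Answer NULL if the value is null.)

8

FULL OUTER JOIN keeps every row from both sides; unmatched rows get NULL for the other side's columns.
Matching on a.acct_id > b.acct_id. A NULL in a compared column never satisfies the condition.
- a (acct_id=NULL) has no partner → padded with NULL.
- a (acct_id=5) pairs with 3 row(s) of b.
- a (acct_id=3) pairs with 1 row(s) of b.
- a (acct_id=5) pairs with 3 row(s) of b.
- a (acct_id=3) pairs with 1 row(s) of b.
- a (acct_id=5) pairs with 3 row(s) of b.
- 4 b row(s) had no a match → kept, a columns NULL.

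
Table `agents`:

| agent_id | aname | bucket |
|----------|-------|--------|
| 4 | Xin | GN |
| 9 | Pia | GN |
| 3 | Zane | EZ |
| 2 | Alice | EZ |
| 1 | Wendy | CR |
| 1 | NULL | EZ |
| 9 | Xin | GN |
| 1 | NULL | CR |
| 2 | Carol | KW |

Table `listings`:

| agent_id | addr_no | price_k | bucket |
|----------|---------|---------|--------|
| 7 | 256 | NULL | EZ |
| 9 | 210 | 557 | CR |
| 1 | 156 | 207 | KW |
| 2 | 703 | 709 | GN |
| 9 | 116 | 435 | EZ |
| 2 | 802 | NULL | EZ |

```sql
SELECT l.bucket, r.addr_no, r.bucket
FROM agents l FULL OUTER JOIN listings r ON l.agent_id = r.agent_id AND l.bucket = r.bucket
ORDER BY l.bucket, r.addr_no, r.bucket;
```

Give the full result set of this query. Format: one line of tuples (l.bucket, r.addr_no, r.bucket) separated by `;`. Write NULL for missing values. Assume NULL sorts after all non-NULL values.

(CR, NULL, NULL); (CR, NULL, NULL); (EZ, 802, EZ); (EZ, NULL, NULL); (EZ, NULL, NULL); (GN, NULL, NULL); (GN, NULL, NULL); (GN, NULL, NULL); (KW, NULL, NULL); (NULL, 116, EZ); (NULL, 156, KW); (NULL, 210, CR); (NULL, 256, EZ); (NULL, 703, GN)

FULL OUTER JOIN keeps every row from both sides; unmatched rows get NULL for the other side's columns.
Matching on l.agent_id = r.agent_id AND l.bucket = r.bucket.
- l (agent_id=4, bucket=GN) has no partner → padded with NULL.
- l (agent_id=9, bucket=GN) has no partner → padded with NULL.
- l (agent_id=3, bucket=EZ) has no partner → padded with NULL.
- l (agent_id=2, bucket=EZ) pairs with 1 row(s) of r.
- l (agent_id=1, bucket=CR) has no partner → padded with NULL.
- l (agent_id=1, bucket=EZ) has no partner → padded with NULL.
- l (agent_id=9, bucket=GN) has no partner → padded with NULL.
- l (agent_id=1, bucket=CR) has no partner → padded with NULL.
- l (agent_id=2, bucket=KW) has no partner → padded with NULL.
- 5 r row(s) had no l match → kept, l columns NULL.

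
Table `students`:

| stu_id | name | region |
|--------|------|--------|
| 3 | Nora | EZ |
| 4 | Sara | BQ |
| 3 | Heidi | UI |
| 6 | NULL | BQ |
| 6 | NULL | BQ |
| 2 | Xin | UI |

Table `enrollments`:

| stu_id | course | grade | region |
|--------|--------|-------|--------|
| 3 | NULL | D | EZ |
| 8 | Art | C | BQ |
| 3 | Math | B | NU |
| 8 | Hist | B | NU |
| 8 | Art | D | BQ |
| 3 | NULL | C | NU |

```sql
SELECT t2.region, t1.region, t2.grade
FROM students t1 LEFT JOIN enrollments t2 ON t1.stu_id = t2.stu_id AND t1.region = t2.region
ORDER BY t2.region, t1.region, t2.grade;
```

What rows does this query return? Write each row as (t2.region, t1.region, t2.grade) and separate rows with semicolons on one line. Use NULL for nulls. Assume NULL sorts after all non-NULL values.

LEFT JOIN keeps every row from `students`; unmatched rows get NULL for `enrollments`'s columns.
Matching on t1.stu_id = t2.stu_id AND t1.region = t2.region.
- stu_id=3, region=EZ: 1 matching t2 row(s), so 1 row(s) emitted.
- stu_id=4, region=BQ: no t2 row matches, row kept with t2 columns NULL.
- stu_id=3, region=UI: no t2 row matches, row kept with t2 columns NULL.
- stu_id=6, region=BQ: no t2 row matches, row kept with t2 columns NULL.
- stu_id=6, region=BQ: no t2 row matches, row kept with t2 columns NULL.
- stu_id=2, region=UI: no t2 row matches, row kept with t2 columns NULL.
After projecting and ordering:
t2.region | t1.region | t2.grade
EZ | EZ | D
NULL | BQ | NULL
NULL | BQ | NULL
NULL | BQ | NULL
NULL | UI | NULL
NULL | UI | NULL

(EZ, EZ, D); (NULL, BQ, NULL); (NULL, BQ, NULL); (NULL, BQ, NULL); (NULL, UI, NULL); (NULL, UI, NULL)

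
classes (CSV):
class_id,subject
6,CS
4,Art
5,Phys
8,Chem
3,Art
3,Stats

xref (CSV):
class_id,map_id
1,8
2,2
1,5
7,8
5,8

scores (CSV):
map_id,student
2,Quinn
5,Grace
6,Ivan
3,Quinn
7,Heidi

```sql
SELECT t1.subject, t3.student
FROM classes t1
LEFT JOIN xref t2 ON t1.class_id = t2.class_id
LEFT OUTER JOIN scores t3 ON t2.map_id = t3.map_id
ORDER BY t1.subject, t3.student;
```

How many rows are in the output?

6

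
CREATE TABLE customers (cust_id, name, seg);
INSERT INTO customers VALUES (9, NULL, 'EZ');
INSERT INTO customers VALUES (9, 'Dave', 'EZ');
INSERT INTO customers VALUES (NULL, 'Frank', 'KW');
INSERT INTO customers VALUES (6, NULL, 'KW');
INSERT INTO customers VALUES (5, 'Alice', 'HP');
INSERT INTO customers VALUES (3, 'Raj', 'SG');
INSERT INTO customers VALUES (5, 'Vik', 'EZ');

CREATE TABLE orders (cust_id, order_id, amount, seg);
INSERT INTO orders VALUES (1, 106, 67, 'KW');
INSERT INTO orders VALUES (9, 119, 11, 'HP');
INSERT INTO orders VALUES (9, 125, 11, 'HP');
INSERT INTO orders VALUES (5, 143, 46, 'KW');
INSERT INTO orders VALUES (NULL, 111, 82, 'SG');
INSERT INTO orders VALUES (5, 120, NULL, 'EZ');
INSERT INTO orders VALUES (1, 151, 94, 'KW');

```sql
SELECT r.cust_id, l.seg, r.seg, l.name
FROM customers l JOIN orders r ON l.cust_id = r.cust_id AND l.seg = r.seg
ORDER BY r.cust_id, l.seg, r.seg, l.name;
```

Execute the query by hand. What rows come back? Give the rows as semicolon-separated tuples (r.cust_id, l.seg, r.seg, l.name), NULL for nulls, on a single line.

INNER JOIN keeps only pairs where the ON condition holds.
Matching on l.cust_id = r.cust_id AND l.seg = r.seg. A NULL in a compared column never satisfies the condition.
- l row (cust_id=9, seg=EZ): no match → dropped.
- l row (cust_id=9, seg=EZ): no match → dropped.
- l row (cust_id=NULL, seg=KW): no match → dropped.
- l row (cust_id=6, seg=KW): no match → dropped.
- l row (cust_id=5, seg=HP): no match → dropped.
- l row (cust_id=3, seg=SG): no match → dropped.
- l row (cust_id=5, seg=EZ): matches 1 r row(s) → 1 output row(s).
After projecting and ordering:
r.cust_id | l.seg | r.seg | l.name
5 | EZ | EZ | Vik

(5, EZ, EZ, Vik)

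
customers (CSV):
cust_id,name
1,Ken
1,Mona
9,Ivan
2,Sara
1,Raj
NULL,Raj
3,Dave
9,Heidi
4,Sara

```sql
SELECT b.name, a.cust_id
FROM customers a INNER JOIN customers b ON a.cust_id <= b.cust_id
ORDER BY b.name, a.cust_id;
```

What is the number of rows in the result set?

40

INNER JOIN keeps only pairs where the ON condition holds.
Matching on a.cust_id <= b.cust_id. A NULL in a compared column never satisfies the condition.
- cust_id=1: 8 matching b row(s), so 8 row(s) emitted.
- cust_id=1: 8 matching b row(s), so 8 row(s) emitted.
- cust_id=9: 2 matching b row(s), so 2 row(s) emitted.
- cust_id=2: 5 matching b row(s), so 5 row(s) emitted.
- cust_id=1: 8 matching b row(s), so 8 row(s) emitted.
- cust_id=NULL: no matching b row, dropped.
- cust_id=3: 4 matching b row(s), so 4 row(s) emitted.
- cust_id=9: 2 matching b row(s), so 2 row(s) emitted.
- cust_id=4: 3 matching b row(s), so 3 row(s) emitted.
Total: 40 rows.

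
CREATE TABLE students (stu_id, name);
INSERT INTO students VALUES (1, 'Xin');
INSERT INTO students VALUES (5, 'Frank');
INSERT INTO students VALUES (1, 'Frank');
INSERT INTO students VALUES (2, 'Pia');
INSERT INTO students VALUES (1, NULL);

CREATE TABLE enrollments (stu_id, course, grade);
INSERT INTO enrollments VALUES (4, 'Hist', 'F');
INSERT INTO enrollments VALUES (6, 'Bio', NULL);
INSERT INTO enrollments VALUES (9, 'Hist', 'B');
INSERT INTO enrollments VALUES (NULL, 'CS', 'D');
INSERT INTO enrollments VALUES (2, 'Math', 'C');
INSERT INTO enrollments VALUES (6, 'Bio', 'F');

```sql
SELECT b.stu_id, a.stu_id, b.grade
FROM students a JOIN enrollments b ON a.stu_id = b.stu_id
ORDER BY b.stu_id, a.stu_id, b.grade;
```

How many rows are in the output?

1

INNER JOIN keeps only pairs where the ON condition holds.
Matching on a.stu_id = b.stu_id. A NULL in a compared column never satisfies the condition.
- a (stu_id=1) has no partner → excluded.
- a (stu_id=5) has no partner → excluded.
- a (stu_id=1) has no partner → excluded.
- a (stu_id=2) pairs with 1 row(s) of b.
- a (stu_id=1) has no partner → excluded.
Total: 1 rows.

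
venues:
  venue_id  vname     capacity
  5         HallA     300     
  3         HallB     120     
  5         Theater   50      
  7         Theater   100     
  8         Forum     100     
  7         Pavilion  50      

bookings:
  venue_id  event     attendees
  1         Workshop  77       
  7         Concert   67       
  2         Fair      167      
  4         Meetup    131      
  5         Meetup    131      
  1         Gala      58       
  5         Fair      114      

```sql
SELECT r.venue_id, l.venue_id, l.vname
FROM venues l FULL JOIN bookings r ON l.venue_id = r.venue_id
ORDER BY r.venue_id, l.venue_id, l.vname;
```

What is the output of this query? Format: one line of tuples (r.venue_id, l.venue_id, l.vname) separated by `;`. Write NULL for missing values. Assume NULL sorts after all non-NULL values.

FULL OUTER JOIN keeps every row from both sides; unmatched rows get NULL for the other side's columns.
Matching on l.venue_id = r.venue_id.
- l[0] venue_id=5 → 2 match(es) in r → 2 row(s).
- l[1] venue_id=3 → no match; kept with NULLs on the r side.
- l[2] venue_id=5 → 2 match(es) in r → 2 row(s).
- l[3] venue_id=7 → 1 match(es) in r → 1 row(s).
- l[4] venue_id=8 → no match; kept with NULLs on the r side.
- l[5] venue_id=7 → 1 match(es) in r → 1 row(s).
- 4 r row(s) had no l match → kept, l columns NULL.

(1, NULL, NULL); (1, NULL, NULL); (2, NULL, NULL); (4, NULL, NULL); (5, 5, HallA); (5, 5, HallA); (5, 5, Theater); (5, 5, Theater); (7, 7, Pavilion); (7, 7, Theater); (NULL, 3, HallB); (NULL, 8, Forum)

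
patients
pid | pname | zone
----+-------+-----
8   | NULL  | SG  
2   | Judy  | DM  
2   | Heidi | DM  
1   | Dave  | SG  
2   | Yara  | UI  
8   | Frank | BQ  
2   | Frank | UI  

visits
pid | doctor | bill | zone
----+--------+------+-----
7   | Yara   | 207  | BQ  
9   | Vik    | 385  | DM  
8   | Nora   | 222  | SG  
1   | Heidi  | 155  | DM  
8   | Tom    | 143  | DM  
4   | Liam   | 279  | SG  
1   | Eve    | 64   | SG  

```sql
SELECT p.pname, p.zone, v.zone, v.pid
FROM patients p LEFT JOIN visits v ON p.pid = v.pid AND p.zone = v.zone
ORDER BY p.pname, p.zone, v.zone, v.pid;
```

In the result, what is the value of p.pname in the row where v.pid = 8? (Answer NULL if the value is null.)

LEFT JOIN keeps every row from `patients`; unmatched rows get NULL for `visits`'s columns.
Matching on p.pid = v.pid AND p.zone = v.zone.
Matched pairs: 2; unmatched p rows kept: 5.

NULL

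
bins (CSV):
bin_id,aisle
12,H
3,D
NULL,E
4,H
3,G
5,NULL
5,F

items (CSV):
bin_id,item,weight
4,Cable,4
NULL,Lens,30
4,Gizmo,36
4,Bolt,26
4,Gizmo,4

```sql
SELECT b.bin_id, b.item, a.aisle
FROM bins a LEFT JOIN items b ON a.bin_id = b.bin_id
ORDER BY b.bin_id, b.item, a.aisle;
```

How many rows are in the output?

LEFT JOIN keeps every row from `bins`; unmatched rows get NULL for `items`'s columns.
Matching on a.bin_id = b.bin_id. A NULL in a compared column never satisfies the condition.
- a[0] bin_id=12 → no match; kept with NULLs on the b side.
- a[1] bin_id=3 → no match; kept with NULLs on the b side.
- a[2] bin_id=NULL → no match; kept with NULLs on the b side.
- a[3] bin_id=4 → 4 match(es) in b → 4 row(s).
- a[4] bin_id=3 → no match; kept with NULLs on the b side.
- a[5] bin_id=5 → no match; kept with NULLs on the b side.
- a[6] bin_id=5 → no match; kept with NULLs on the b side.
Total: 4 matched + 6 padded = 10 rows.

10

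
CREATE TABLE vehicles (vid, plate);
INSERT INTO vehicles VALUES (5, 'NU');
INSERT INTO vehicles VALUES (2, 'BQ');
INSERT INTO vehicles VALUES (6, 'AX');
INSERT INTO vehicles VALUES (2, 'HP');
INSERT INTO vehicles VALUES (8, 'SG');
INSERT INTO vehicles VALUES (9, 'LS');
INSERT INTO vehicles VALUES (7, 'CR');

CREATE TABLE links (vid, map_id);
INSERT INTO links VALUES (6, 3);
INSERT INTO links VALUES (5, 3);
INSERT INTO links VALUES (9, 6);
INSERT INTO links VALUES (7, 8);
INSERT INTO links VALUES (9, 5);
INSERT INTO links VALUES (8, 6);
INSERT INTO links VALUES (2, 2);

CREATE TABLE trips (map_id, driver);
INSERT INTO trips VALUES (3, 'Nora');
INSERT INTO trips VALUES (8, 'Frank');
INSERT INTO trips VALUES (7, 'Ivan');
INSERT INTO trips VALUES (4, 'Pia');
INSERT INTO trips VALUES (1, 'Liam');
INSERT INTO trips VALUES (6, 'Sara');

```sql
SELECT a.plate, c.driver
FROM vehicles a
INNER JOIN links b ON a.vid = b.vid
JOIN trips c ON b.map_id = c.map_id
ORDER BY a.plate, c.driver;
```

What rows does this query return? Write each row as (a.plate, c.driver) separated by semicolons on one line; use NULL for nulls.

(AX, Nora); (CR, Frank); (LS, Sara); (NU, Nora); (SG, Sara)

Step 1 — a INNER JOIN b on vid → 8 row(s).
Then INNER JOIN `trips c` on map_id: keep only rows whose b.map_id appears in c.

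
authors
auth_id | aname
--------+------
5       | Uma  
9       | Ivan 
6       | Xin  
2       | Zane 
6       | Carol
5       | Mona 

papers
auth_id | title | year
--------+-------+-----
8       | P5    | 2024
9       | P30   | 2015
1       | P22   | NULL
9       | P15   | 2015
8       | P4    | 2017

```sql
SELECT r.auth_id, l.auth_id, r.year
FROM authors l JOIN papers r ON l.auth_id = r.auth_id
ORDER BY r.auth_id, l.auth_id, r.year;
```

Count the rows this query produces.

INNER JOIN keeps only pairs where the ON condition holds.
Matching on l.auth_id = r.auth_id.
Matched pairs: 2.
Total: 2 rows.

2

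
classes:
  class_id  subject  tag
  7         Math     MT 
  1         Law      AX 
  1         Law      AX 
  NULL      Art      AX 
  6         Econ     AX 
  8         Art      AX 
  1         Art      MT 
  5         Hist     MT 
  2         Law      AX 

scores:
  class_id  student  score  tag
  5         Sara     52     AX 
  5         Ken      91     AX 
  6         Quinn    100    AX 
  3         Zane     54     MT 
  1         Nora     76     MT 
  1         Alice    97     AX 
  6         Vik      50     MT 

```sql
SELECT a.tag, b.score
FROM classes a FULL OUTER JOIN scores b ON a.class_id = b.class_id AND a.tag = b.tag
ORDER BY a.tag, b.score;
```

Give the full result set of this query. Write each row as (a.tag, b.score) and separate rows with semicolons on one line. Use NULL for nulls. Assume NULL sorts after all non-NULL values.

(AX, 97); (AX, 97); (AX, 100); (AX, NULL); (AX, NULL); (AX, NULL); (MT, 76); (MT, NULL); (MT, NULL); (NULL, 50); (NULL, 52); (NULL, 54); (NULL, 91)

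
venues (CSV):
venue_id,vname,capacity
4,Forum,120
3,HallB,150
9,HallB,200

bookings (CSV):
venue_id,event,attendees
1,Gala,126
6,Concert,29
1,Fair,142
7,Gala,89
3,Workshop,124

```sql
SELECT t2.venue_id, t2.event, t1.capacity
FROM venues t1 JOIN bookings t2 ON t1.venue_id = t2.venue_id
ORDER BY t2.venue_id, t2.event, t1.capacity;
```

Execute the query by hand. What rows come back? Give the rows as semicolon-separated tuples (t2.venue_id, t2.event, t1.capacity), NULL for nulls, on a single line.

(3, Workshop, 150)

INNER JOIN keeps only pairs where the ON condition holds.
Matching on t1.venue_id = t2.venue_id.
- t1 (venue_id=4) has no partner → excluded.
- t1 (venue_id=3) pairs with 1 row(s) of t2.
- t1 (venue_id=9) has no partner → excluded.
After projecting and ordering:
t2.venue_id | t2.event | t1.capacity
3 | Workshop | 150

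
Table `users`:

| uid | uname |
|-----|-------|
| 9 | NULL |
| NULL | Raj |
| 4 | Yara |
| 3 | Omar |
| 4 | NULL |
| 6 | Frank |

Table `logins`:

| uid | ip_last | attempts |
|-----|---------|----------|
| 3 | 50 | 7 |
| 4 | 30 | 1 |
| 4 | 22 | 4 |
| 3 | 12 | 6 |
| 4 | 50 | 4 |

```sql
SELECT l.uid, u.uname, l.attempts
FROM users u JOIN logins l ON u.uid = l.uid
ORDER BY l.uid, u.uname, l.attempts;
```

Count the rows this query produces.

INNER JOIN keeps only pairs where the ON condition holds.
Matching on u.uid = l.uid. A NULL in a compared column never satisfies the condition.
Matched pairs: 8.
Total: 8 rows.

8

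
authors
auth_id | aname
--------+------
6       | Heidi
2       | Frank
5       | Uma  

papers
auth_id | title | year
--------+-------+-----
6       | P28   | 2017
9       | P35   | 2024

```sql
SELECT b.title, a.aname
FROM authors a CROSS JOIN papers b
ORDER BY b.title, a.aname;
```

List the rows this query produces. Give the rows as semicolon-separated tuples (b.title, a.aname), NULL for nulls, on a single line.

CROSS JOIN pairs every row of `authors` with every row of `papers`: 3 × 2 = 6 rows.
After projecting and ordering:
b.title | a.aname
P28 | Frank
P28 | Heidi
P28 | Uma
P35 | Frank
P35 | Heidi
P35 | Uma

(P28, Frank); (P28, Heidi); (P28, Uma); (P35, Frank); (P35, Heidi); (P35, Uma)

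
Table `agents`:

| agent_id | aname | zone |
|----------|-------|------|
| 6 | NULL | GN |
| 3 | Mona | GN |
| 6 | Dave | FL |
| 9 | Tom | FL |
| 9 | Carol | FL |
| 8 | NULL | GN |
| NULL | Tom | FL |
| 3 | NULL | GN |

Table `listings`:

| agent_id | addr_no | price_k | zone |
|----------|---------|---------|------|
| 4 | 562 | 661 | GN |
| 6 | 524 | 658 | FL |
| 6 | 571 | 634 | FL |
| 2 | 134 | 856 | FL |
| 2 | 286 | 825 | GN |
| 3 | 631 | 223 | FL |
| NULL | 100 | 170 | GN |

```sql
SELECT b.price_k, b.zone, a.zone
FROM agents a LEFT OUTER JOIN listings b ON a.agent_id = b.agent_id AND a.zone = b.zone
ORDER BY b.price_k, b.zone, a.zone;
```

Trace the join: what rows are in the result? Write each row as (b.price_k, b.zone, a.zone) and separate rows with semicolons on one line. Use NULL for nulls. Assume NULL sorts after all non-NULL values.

(634, FL, FL); (658, FL, FL); (NULL, NULL, FL); (NULL, NULL, FL); (NULL, NULL, FL); (NULL, NULL, GN); (NULL, NULL, GN); (NULL, NULL, GN); (NULL, NULL, GN)

LEFT JOIN keeps every row from `agents`; unmatched rows get NULL for `listings`'s columns.
Matching on a.agent_id = b.agent_id AND a.zone = b.zone. A NULL in a compared column never satisfies the condition.
Matched pairs: 2; unmatched a rows kept: 7.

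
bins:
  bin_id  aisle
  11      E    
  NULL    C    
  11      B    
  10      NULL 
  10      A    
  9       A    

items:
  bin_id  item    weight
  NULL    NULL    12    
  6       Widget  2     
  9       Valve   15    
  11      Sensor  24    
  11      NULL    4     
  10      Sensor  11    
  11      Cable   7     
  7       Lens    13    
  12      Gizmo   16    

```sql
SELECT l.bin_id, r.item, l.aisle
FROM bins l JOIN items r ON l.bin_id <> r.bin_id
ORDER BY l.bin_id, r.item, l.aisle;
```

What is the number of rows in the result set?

INNER JOIN keeps only pairs where the ON condition holds.
Matching on l.bin_id <> r.bin_id. A NULL in a compared column never satisfies the condition.
Matched pairs: 31.
Total: 31 rows.

31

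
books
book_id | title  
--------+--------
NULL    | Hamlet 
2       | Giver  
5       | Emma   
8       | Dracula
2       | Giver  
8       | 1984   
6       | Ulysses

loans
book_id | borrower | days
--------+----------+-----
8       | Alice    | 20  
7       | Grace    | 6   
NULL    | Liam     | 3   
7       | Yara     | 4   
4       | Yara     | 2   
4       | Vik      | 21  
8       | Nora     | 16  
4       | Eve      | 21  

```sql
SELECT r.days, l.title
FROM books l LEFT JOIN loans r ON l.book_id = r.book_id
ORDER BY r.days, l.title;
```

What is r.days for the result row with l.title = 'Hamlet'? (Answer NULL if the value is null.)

NULL

LEFT JOIN keeps every row from `books`; unmatched rows get NULL for `loans`'s columns.
Matching on l.book_id = r.book_id. A NULL in a compared column never satisfies the condition.
Matched pairs: 4; unmatched l rows kept: 5.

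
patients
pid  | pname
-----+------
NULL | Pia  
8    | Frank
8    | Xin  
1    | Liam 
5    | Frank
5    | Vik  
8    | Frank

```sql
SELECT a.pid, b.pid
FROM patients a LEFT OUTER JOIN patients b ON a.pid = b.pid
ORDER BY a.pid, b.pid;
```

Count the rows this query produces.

15

LEFT JOIN keeps every row from `patients a`; unmatched rows get NULL for `patients b`'s columns.
Matching on a.pid = b.pid. A NULL in a compared column never satisfies the condition.
- pid=NULL: no b row matches, row kept with b columns NULL.
- pid=8: 3 matching b row(s), so 3 row(s) emitted.
- pid=8: 3 matching b row(s), so 3 row(s) emitted.
- pid=1: 1 matching b row(s), so 1 row(s) emitted.
- pid=5: 2 matching b row(s), so 2 row(s) emitted.
- pid=5: 2 matching b row(s), so 2 row(s) emitted.
- pid=8: 3 matching b row(s), so 3 row(s) emitted.
Total: 14 matched + 1 padded = 15 rows.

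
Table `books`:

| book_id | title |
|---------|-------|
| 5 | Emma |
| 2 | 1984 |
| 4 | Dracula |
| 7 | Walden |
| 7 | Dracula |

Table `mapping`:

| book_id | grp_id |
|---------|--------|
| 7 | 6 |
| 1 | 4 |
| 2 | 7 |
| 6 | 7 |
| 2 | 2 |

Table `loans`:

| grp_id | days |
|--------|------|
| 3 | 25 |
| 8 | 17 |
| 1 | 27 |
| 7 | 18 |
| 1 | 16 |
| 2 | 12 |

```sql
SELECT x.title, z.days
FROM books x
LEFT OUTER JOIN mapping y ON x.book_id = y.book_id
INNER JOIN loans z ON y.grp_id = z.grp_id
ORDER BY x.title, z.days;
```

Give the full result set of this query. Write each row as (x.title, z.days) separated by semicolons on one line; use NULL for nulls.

(1984, 12); (1984, 18)

Evaluate left to right. First `books x LEFT JOIN mapping y` on book_id: 6 row(s).
Then INNER JOIN `loans z` on grp_id: keep only rows whose y.grp_id appears in z.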